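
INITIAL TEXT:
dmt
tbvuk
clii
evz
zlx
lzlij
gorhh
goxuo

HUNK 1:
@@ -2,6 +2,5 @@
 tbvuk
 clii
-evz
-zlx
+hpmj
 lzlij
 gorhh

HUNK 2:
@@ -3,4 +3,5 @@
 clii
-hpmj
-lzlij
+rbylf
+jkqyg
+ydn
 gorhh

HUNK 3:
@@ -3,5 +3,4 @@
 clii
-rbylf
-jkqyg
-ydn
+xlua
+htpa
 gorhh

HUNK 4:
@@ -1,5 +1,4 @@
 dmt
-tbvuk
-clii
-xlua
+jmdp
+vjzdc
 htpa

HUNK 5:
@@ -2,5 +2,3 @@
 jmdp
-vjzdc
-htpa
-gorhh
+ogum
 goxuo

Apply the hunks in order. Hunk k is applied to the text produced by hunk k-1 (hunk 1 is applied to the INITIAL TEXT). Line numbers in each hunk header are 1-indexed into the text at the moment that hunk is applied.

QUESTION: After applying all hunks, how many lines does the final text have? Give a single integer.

Hunk 1: at line 2 remove [evz,zlx] add [hpmj] -> 7 lines: dmt tbvuk clii hpmj lzlij gorhh goxuo
Hunk 2: at line 3 remove [hpmj,lzlij] add [rbylf,jkqyg,ydn] -> 8 lines: dmt tbvuk clii rbylf jkqyg ydn gorhh goxuo
Hunk 3: at line 3 remove [rbylf,jkqyg,ydn] add [xlua,htpa] -> 7 lines: dmt tbvuk clii xlua htpa gorhh goxuo
Hunk 4: at line 1 remove [tbvuk,clii,xlua] add [jmdp,vjzdc] -> 6 lines: dmt jmdp vjzdc htpa gorhh goxuo
Hunk 5: at line 2 remove [vjzdc,htpa,gorhh] add [ogum] -> 4 lines: dmt jmdp ogum goxuo
Final line count: 4

Answer: 4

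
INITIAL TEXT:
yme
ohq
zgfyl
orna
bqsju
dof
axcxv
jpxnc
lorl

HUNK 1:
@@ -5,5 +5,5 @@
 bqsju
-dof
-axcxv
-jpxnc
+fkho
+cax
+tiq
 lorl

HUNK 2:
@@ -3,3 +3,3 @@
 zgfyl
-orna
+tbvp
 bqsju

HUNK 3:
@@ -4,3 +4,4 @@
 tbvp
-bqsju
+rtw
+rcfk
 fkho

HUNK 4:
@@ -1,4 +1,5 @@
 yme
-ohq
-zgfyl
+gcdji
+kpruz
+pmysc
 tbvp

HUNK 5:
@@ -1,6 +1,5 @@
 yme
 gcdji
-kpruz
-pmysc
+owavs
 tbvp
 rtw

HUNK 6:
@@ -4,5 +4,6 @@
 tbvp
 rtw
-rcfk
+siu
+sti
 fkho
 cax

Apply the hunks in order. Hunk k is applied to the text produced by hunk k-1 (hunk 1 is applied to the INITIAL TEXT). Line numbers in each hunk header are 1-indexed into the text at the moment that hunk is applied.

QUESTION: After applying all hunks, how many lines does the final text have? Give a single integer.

Answer: 11

Derivation:
Hunk 1: at line 5 remove [dof,axcxv,jpxnc] add [fkho,cax,tiq] -> 9 lines: yme ohq zgfyl orna bqsju fkho cax tiq lorl
Hunk 2: at line 3 remove [orna] add [tbvp] -> 9 lines: yme ohq zgfyl tbvp bqsju fkho cax tiq lorl
Hunk 3: at line 4 remove [bqsju] add [rtw,rcfk] -> 10 lines: yme ohq zgfyl tbvp rtw rcfk fkho cax tiq lorl
Hunk 4: at line 1 remove [ohq,zgfyl] add [gcdji,kpruz,pmysc] -> 11 lines: yme gcdji kpruz pmysc tbvp rtw rcfk fkho cax tiq lorl
Hunk 5: at line 1 remove [kpruz,pmysc] add [owavs] -> 10 lines: yme gcdji owavs tbvp rtw rcfk fkho cax tiq lorl
Hunk 6: at line 4 remove [rcfk] add [siu,sti] -> 11 lines: yme gcdji owavs tbvp rtw siu sti fkho cax tiq lorl
Final line count: 11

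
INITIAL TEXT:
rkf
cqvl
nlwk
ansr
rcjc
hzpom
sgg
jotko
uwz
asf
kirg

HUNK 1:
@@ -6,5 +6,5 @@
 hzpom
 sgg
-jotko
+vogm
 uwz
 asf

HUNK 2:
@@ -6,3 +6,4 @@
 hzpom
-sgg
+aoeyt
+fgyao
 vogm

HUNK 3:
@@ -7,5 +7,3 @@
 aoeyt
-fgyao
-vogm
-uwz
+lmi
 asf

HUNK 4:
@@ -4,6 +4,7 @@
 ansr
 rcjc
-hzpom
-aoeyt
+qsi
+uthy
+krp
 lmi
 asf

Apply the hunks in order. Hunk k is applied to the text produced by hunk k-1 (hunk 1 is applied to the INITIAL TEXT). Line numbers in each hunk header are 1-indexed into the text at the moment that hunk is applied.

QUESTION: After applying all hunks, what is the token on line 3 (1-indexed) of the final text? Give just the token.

Hunk 1: at line 6 remove [jotko] add [vogm] -> 11 lines: rkf cqvl nlwk ansr rcjc hzpom sgg vogm uwz asf kirg
Hunk 2: at line 6 remove [sgg] add [aoeyt,fgyao] -> 12 lines: rkf cqvl nlwk ansr rcjc hzpom aoeyt fgyao vogm uwz asf kirg
Hunk 3: at line 7 remove [fgyao,vogm,uwz] add [lmi] -> 10 lines: rkf cqvl nlwk ansr rcjc hzpom aoeyt lmi asf kirg
Hunk 4: at line 4 remove [hzpom,aoeyt] add [qsi,uthy,krp] -> 11 lines: rkf cqvl nlwk ansr rcjc qsi uthy krp lmi asf kirg
Final line 3: nlwk

Answer: nlwk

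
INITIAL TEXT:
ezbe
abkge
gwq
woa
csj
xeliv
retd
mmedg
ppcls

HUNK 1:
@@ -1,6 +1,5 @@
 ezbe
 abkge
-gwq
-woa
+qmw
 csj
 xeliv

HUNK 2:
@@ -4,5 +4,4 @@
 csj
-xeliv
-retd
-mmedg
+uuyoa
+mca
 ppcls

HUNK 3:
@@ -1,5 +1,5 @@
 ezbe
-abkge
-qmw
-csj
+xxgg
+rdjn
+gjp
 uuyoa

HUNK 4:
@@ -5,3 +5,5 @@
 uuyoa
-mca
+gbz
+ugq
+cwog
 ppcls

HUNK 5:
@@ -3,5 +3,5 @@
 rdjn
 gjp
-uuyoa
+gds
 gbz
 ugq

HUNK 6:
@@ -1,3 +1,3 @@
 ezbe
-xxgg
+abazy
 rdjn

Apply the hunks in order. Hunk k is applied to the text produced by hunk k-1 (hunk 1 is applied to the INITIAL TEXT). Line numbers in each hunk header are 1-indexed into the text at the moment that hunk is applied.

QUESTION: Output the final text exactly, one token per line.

Hunk 1: at line 1 remove [gwq,woa] add [qmw] -> 8 lines: ezbe abkge qmw csj xeliv retd mmedg ppcls
Hunk 2: at line 4 remove [xeliv,retd,mmedg] add [uuyoa,mca] -> 7 lines: ezbe abkge qmw csj uuyoa mca ppcls
Hunk 3: at line 1 remove [abkge,qmw,csj] add [xxgg,rdjn,gjp] -> 7 lines: ezbe xxgg rdjn gjp uuyoa mca ppcls
Hunk 4: at line 5 remove [mca] add [gbz,ugq,cwog] -> 9 lines: ezbe xxgg rdjn gjp uuyoa gbz ugq cwog ppcls
Hunk 5: at line 3 remove [uuyoa] add [gds] -> 9 lines: ezbe xxgg rdjn gjp gds gbz ugq cwog ppcls
Hunk 6: at line 1 remove [xxgg] add [abazy] -> 9 lines: ezbe abazy rdjn gjp gds gbz ugq cwog ppcls

Answer: ezbe
abazy
rdjn
gjp
gds
gbz
ugq
cwog
ppcls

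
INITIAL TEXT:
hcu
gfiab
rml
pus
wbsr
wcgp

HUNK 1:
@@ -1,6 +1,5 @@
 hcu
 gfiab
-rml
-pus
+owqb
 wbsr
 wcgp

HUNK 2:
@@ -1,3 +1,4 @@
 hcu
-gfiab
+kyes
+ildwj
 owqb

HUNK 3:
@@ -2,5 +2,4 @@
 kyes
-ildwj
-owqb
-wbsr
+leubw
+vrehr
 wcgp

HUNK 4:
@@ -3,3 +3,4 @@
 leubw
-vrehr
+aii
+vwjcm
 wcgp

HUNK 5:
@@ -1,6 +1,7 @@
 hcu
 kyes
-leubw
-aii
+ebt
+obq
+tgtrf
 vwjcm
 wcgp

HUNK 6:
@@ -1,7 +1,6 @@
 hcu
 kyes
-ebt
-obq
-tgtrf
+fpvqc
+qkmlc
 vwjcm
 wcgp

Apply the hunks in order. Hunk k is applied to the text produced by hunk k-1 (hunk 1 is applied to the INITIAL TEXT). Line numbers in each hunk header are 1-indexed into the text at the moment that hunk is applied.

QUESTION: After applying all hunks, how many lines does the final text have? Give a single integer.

Hunk 1: at line 1 remove [rml,pus] add [owqb] -> 5 lines: hcu gfiab owqb wbsr wcgp
Hunk 2: at line 1 remove [gfiab] add [kyes,ildwj] -> 6 lines: hcu kyes ildwj owqb wbsr wcgp
Hunk 3: at line 2 remove [ildwj,owqb,wbsr] add [leubw,vrehr] -> 5 lines: hcu kyes leubw vrehr wcgp
Hunk 4: at line 3 remove [vrehr] add [aii,vwjcm] -> 6 lines: hcu kyes leubw aii vwjcm wcgp
Hunk 5: at line 1 remove [leubw,aii] add [ebt,obq,tgtrf] -> 7 lines: hcu kyes ebt obq tgtrf vwjcm wcgp
Hunk 6: at line 1 remove [ebt,obq,tgtrf] add [fpvqc,qkmlc] -> 6 lines: hcu kyes fpvqc qkmlc vwjcm wcgp
Final line count: 6

Answer: 6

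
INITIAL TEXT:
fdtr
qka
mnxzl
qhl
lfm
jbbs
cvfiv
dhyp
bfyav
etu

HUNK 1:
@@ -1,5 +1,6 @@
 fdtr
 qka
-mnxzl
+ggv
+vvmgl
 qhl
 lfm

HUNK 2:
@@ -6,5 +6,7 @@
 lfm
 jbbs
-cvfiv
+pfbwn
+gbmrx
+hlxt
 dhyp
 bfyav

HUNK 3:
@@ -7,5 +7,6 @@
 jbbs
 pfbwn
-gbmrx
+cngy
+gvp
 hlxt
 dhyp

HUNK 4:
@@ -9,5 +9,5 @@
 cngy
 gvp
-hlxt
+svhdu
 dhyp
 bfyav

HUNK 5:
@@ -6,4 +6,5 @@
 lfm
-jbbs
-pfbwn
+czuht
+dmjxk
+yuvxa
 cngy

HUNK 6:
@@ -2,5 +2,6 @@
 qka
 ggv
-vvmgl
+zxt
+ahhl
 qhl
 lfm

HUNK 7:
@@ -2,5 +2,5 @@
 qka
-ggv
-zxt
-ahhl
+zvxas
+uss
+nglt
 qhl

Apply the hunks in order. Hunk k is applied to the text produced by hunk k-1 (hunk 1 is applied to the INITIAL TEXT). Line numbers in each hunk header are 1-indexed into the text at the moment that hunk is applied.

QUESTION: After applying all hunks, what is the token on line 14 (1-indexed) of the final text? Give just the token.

Hunk 1: at line 1 remove [mnxzl] add [ggv,vvmgl] -> 11 lines: fdtr qka ggv vvmgl qhl lfm jbbs cvfiv dhyp bfyav etu
Hunk 2: at line 6 remove [cvfiv] add [pfbwn,gbmrx,hlxt] -> 13 lines: fdtr qka ggv vvmgl qhl lfm jbbs pfbwn gbmrx hlxt dhyp bfyav etu
Hunk 3: at line 7 remove [gbmrx] add [cngy,gvp] -> 14 lines: fdtr qka ggv vvmgl qhl lfm jbbs pfbwn cngy gvp hlxt dhyp bfyav etu
Hunk 4: at line 9 remove [hlxt] add [svhdu] -> 14 lines: fdtr qka ggv vvmgl qhl lfm jbbs pfbwn cngy gvp svhdu dhyp bfyav etu
Hunk 5: at line 6 remove [jbbs,pfbwn] add [czuht,dmjxk,yuvxa] -> 15 lines: fdtr qka ggv vvmgl qhl lfm czuht dmjxk yuvxa cngy gvp svhdu dhyp bfyav etu
Hunk 6: at line 2 remove [vvmgl] add [zxt,ahhl] -> 16 lines: fdtr qka ggv zxt ahhl qhl lfm czuht dmjxk yuvxa cngy gvp svhdu dhyp bfyav etu
Hunk 7: at line 2 remove [ggv,zxt,ahhl] add [zvxas,uss,nglt] -> 16 lines: fdtr qka zvxas uss nglt qhl lfm czuht dmjxk yuvxa cngy gvp svhdu dhyp bfyav etu
Final line 14: dhyp

Answer: dhyp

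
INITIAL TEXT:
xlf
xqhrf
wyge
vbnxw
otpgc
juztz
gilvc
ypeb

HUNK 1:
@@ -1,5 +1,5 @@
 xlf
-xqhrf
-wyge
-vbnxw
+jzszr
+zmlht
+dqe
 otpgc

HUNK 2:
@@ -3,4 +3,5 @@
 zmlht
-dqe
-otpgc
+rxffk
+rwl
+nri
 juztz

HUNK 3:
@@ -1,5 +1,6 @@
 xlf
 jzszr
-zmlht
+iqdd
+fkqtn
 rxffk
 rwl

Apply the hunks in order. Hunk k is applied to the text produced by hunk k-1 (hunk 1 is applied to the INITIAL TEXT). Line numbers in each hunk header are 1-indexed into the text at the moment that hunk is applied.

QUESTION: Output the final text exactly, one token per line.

Answer: xlf
jzszr
iqdd
fkqtn
rxffk
rwl
nri
juztz
gilvc
ypeb

Derivation:
Hunk 1: at line 1 remove [xqhrf,wyge,vbnxw] add [jzszr,zmlht,dqe] -> 8 lines: xlf jzszr zmlht dqe otpgc juztz gilvc ypeb
Hunk 2: at line 3 remove [dqe,otpgc] add [rxffk,rwl,nri] -> 9 lines: xlf jzszr zmlht rxffk rwl nri juztz gilvc ypeb
Hunk 3: at line 1 remove [zmlht] add [iqdd,fkqtn] -> 10 lines: xlf jzszr iqdd fkqtn rxffk rwl nri juztz gilvc ypeb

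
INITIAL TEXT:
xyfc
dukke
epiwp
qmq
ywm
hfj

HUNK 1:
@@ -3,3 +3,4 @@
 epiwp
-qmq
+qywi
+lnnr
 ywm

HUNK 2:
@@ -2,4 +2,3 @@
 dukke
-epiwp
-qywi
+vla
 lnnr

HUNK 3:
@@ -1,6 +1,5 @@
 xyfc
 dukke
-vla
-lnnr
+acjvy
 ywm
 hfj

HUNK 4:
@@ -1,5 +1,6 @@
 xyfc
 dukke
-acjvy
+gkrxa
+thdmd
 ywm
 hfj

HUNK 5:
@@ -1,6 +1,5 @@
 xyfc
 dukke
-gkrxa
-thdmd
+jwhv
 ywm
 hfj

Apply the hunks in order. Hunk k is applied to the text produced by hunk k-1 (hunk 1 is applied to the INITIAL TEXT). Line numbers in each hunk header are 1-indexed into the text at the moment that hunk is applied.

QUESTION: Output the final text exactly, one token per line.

Answer: xyfc
dukke
jwhv
ywm
hfj

Derivation:
Hunk 1: at line 3 remove [qmq] add [qywi,lnnr] -> 7 lines: xyfc dukke epiwp qywi lnnr ywm hfj
Hunk 2: at line 2 remove [epiwp,qywi] add [vla] -> 6 lines: xyfc dukke vla lnnr ywm hfj
Hunk 3: at line 1 remove [vla,lnnr] add [acjvy] -> 5 lines: xyfc dukke acjvy ywm hfj
Hunk 4: at line 1 remove [acjvy] add [gkrxa,thdmd] -> 6 lines: xyfc dukke gkrxa thdmd ywm hfj
Hunk 5: at line 1 remove [gkrxa,thdmd] add [jwhv] -> 5 lines: xyfc dukke jwhv ywm hfj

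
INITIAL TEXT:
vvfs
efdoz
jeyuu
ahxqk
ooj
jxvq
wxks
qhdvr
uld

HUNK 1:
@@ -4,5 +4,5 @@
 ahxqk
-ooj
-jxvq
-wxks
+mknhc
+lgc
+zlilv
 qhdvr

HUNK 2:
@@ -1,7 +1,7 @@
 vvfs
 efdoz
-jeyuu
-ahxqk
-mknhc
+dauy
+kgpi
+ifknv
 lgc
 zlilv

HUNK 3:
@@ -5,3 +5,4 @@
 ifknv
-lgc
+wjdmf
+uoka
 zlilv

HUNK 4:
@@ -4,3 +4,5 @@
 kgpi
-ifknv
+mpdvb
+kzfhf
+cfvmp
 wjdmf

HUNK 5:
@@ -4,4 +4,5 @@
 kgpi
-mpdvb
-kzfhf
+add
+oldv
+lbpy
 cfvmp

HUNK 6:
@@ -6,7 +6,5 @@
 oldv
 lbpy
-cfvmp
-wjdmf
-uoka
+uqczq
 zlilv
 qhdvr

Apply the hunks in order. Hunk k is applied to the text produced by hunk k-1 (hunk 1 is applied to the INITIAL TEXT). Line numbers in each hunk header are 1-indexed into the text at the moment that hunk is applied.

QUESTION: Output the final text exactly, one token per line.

Hunk 1: at line 4 remove [ooj,jxvq,wxks] add [mknhc,lgc,zlilv] -> 9 lines: vvfs efdoz jeyuu ahxqk mknhc lgc zlilv qhdvr uld
Hunk 2: at line 1 remove [jeyuu,ahxqk,mknhc] add [dauy,kgpi,ifknv] -> 9 lines: vvfs efdoz dauy kgpi ifknv lgc zlilv qhdvr uld
Hunk 3: at line 5 remove [lgc] add [wjdmf,uoka] -> 10 lines: vvfs efdoz dauy kgpi ifknv wjdmf uoka zlilv qhdvr uld
Hunk 4: at line 4 remove [ifknv] add [mpdvb,kzfhf,cfvmp] -> 12 lines: vvfs efdoz dauy kgpi mpdvb kzfhf cfvmp wjdmf uoka zlilv qhdvr uld
Hunk 5: at line 4 remove [mpdvb,kzfhf] add [add,oldv,lbpy] -> 13 lines: vvfs efdoz dauy kgpi add oldv lbpy cfvmp wjdmf uoka zlilv qhdvr uld
Hunk 6: at line 6 remove [cfvmp,wjdmf,uoka] add [uqczq] -> 11 lines: vvfs efdoz dauy kgpi add oldv lbpy uqczq zlilv qhdvr uld

Answer: vvfs
efdoz
dauy
kgpi
add
oldv
lbpy
uqczq
zlilv
qhdvr
uld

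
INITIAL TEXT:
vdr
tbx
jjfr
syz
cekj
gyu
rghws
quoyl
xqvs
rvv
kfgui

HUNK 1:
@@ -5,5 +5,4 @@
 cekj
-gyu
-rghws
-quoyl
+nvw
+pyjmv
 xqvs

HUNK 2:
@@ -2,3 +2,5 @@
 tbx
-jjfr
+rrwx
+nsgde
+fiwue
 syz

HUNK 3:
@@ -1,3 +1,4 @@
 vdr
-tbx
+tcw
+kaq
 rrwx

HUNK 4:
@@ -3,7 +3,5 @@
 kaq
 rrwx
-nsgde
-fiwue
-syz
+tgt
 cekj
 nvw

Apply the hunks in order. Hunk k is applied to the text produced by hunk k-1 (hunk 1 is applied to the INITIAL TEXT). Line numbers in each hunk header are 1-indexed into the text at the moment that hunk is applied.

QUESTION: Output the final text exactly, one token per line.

Hunk 1: at line 5 remove [gyu,rghws,quoyl] add [nvw,pyjmv] -> 10 lines: vdr tbx jjfr syz cekj nvw pyjmv xqvs rvv kfgui
Hunk 2: at line 2 remove [jjfr] add [rrwx,nsgde,fiwue] -> 12 lines: vdr tbx rrwx nsgde fiwue syz cekj nvw pyjmv xqvs rvv kfgui
Hunk 3: at line 1 remove [tbx] add [tcw,kaq] -> 13 lines: vdr tcw kaq rrwx nsgde fiwue syz cekj nvw pyjmv xqvs rvv kfgui
Hunk 4: at line 3 remove [nsgde,fiwue,syz] add [tgt] -> 11 lines: vdr tcw kaq rrwx tgt cekj nvw pyjmv xqvs rvv kfgui

Answer: vdr
tcw
kaq
rrwx
tgt
cekj
nvw
pyjmv
xqvs
rvv
kfgui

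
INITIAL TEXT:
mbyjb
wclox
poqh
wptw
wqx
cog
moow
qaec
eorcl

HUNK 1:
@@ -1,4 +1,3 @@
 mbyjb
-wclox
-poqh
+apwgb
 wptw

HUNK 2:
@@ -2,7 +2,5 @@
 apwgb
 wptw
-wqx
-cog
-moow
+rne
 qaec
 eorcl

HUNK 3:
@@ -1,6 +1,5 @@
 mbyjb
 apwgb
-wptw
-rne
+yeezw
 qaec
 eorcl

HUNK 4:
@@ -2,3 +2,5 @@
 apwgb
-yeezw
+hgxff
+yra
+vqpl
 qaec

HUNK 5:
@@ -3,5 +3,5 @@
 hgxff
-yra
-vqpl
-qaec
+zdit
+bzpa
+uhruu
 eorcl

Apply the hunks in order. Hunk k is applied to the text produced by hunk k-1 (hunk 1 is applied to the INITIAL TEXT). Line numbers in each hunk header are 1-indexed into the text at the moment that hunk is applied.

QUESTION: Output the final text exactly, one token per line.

Hunk 1: at line 1 remove [wclox,poqh] add [apwgb] -> 8 lines: mbyjb apwgb wptw wqx cog moow qaec eorcl
Hunk 2: at line 2 remove [wqx,cog,moow] add [rne] -> 6 lines: mbyjb apwgb wptw rne qaec eorcl
Hunk 3: at line 1 remove [wptw,rne] add [yeezw] -> 5 lines: mbyjb apwgb yeezw qaec eorcl
Hunk 4: at line 2 remove [yeezw] add [hgxff,yra,vqpl] -> 7 lines: mbyjb apwgb hgxff yra vqpl qaec eorcl
Hunk 5: at line 3 remove [yra,vqpl,qaec] add [zdit,bzpa,uhruu] -> 7 lines: mbyjb apwgb hgxff zdit bzpa uhruu eorcl

Answer: mbyjb
apwgb
hgxff
zdit
bzpa
uhruu
eorcl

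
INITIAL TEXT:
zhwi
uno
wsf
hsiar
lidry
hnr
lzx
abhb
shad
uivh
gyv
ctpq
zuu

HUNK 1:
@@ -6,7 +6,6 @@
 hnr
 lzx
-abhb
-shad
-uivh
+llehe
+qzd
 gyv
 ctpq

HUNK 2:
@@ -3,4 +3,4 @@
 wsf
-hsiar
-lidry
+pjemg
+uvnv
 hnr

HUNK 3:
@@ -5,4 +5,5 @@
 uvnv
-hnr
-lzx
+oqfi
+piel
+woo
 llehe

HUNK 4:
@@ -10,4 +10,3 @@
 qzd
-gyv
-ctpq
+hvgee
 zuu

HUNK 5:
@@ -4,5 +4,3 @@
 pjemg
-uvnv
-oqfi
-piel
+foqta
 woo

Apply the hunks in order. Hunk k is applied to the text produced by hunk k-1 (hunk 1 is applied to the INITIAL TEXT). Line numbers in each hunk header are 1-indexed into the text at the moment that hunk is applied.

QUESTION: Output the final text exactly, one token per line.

Answer: zhwi
uno
wsf
pjemg
foqta
woo
llehe
qzd
hvgee
zuu

Derivation:
Hunk 1: at line 6 remove [abhb,shad,uivh] add [llehe,qzd] -> 12 lines: zhwi uno wsf hsiar lidry hnr lzx llehe qzd gyv ctpq zuu
Hunk 2: at line 3 remove [hsiar,lidry] add [pjemg,uvnv] -> 12 lines: zhwi uno wsf pjemg uvnv hnr lzx llehe qzd gyv ctpq zuu
Hunk 3: at line 5 remove [hnr,lzx] add [oqfi,piel,woo] -> 13 lines: zhwi uno wsf pjemg uvnv oqfi piel woo llehe qzd gyv ctpq zuu
Hunk 4: at line 10 remove [gyv,ctpq] add [hvgee] -> 12 lines: zhwi uno wsf pjemg uvnv oqfi piel woo llehe qzd hvgee zuu
Hunk 5: at line 4 remove [uvnv,oqfi,piel] add [foqta] -> 10 lines: zhwi uno wsf pjemg foqta woo llehe qzd hvgee zuu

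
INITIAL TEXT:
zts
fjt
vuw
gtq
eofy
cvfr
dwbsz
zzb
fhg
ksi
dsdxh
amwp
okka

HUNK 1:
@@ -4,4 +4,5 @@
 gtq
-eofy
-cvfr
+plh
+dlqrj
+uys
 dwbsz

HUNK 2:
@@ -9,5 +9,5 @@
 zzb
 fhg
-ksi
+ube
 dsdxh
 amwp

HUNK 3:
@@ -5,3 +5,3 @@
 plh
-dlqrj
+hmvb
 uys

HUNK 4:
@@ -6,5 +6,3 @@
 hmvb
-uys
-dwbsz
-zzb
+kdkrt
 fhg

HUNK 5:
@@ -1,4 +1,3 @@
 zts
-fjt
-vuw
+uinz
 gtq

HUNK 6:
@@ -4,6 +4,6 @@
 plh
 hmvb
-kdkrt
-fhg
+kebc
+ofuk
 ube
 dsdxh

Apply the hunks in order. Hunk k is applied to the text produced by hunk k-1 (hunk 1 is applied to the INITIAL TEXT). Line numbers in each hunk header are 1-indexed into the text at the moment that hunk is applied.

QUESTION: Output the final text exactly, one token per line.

Answer: zts
uinz
gtq
plh
hmvb
kebc
ofuk
ube
dsdxh
amwp
okka

Derivation:
Hunk 1: at line 4 remove [eofy,cvfr] add [plh,dlqrj,uys] -> 14 lines: zts fjt vuw gtq plh dlqrj uys dwbsz zzb fhg ksi dsdxh amwp okka
Hunk 2: at line 9 remove [ksi] add [ube] -> 14 lines: zts fjt vuw gtq plh dlqrj uys dwbsz zzb fhg ube dsdxh amwp okka
Hunk 3: at line 5 remove [dlqrj] add [hmvb] -> 14 lines: zts fjt vuw gtq plh hmvb uys dwbsz zzb fhg ube dsdxh amwp okka
Hunk 4: at line 6 remove [uys,dwbsz,zzb] add [kdkrt] -> 12 lines: zts fjt vuw gtq plh hmvb kdkrt fhg ube dsdxh amwp okka
Hunk 5: at line 1 remove [fjt,vuw] add [uinz] -> 11 lines: zts uinz gtq plh hmvb kdkrt fhg ube dsdxh amwp okka
Hunk 6: at line 4 remove [kdkrt,fhg] add [kebc,ofuk] -> 11 lines: zts uinz gtq plh hmvb kebc ofuk ube dsdxh amwp okka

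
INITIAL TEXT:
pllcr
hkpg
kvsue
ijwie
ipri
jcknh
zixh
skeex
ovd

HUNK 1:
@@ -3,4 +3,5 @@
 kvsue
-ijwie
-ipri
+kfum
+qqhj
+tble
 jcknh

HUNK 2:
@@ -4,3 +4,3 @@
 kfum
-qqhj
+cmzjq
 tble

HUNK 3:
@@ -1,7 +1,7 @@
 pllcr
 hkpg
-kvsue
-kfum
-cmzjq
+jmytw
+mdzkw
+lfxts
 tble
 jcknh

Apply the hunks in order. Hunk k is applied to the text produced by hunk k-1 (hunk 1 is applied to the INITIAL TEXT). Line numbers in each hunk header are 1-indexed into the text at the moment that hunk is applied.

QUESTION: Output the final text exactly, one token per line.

Answer: pllcr
hkpg
jmytw
mdzkw
lfxts
tble
jcknh
zixh
skeex
ovd

Derivation:
Hunk 1: at line 3 remove [ijwie,ipri] add [kfum,qqhj,tble] -> 10 lines: pllcr hkpg kvsue kfum qqhj tble jcknh zixh skeex ovd
Hunk 2: at line 4 remove [qqhj] add [cmzjq] -> 10 lines: pllcr hkpg kvsue kfum cmzjq tble jcknh zixh skeex ovd
Hunk 3: at line 1 remove [kvsue,kfum,cmzjq] add [jmytw,mdzkw,lfxts] -> 10 lines: pllcr hkpg jmytw mdzkw lfxts tble jcknh zixh skeex ovd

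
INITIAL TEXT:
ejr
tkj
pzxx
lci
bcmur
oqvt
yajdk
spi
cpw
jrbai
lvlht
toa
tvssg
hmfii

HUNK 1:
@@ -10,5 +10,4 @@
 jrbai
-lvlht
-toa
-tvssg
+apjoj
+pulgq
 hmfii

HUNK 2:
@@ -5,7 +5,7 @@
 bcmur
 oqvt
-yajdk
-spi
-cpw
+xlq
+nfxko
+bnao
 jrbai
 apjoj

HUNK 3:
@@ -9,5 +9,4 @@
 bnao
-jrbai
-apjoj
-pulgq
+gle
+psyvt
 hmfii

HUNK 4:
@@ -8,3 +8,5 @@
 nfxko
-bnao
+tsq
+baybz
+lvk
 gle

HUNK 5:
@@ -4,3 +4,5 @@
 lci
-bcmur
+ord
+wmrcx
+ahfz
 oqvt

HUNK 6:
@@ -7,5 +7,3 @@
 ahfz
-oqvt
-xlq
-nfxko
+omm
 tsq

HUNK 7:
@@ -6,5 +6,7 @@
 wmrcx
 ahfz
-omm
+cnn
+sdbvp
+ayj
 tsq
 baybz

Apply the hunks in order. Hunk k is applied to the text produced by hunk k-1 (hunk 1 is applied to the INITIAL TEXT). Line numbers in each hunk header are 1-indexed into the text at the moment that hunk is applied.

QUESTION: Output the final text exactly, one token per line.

Hunk 1: at line 10 remove [lvlht,toa,tvssg] add [apjoj,pulgq] -> 13 lines: ejr tkj pzxx lci bcmur oqvt yajdk spi cpw jrbai apjoj pulgq hmfii
Hunk 2: at line 5 remove [yajdk,spi,cpw] add [xlq,nfxko,bnao] -> 13 lines: ejr tkj pzxx lci bcmur oqvt xlq nfxko bnao jrbai apjoj pulgq hmfii
Hunk 3: at line 9 remove [jrbai,apjoj,pulgq] add [gle,psyvt] -> 12 lines: ejr tkj pzxx lci bcmur oqvt xlq nfxko bnao gle psyvt hmfii
Hunk 4: at line 8 remove [bnao] add [tsq,baybz,lvk] -> 14 lines: ejr tkj pzxx lci bcmur oqvt xlq nfxko tsq baybz lvk gle psyvt hmfii
Hunk 5: at line 4 remove [bcmur] add [ord,wmrcx,ahfz] -> 16 lines: ejr tkj pzxx lci ord wmrcx ahfz oqvt xlq nfxko tsq baybz lvk gle psyvt hmfii
Hunk 6: at line 7 remove [oqvt,xlq,nfxko] add [omm] -> 14 lines: ejr tkj pzxx lci ord wmrcx ahfz omm tsq baybz lvk gle psyvt hmfii
Hunk 7: at line 6 remove [omm] add [cnn,sdbvp,ayj] -> 16 lines: ejr tkj pzxx lci ord wmrcx ahfz cnn sdbvp ayj tsq baybz lvk gle psyvt hmfii

Answer: ejr
tkj
pzxx
lci
ord
wmrcx
ahfz
cnn
sdbvp
ayj
tsq
baybz
lvk
gle
psyvt
hmfii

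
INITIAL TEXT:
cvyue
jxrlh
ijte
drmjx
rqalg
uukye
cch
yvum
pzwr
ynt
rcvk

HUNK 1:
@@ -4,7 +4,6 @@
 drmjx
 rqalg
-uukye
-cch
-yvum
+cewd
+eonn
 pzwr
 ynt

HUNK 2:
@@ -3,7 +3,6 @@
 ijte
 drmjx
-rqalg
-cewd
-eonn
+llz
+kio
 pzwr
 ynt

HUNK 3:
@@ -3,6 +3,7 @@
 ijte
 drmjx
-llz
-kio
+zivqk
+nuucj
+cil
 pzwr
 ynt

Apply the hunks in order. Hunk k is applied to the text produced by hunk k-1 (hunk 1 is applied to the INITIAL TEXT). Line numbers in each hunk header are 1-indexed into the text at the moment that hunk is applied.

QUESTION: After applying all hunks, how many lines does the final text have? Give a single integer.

Answer: 10

Derivation:
Hunk 1: at line 4 remove [uukye,cch,yvum] add [cewd,eonn] -> 10 lines: cvyue jxrlh ijte drmjx rqalg cewd eonn pzwr ynt rcvk
Hunk 2: at line 3 remove [rqalg,cewd,eonn] add [llz,kio] -> 9 lines: cvyue jxrlh ijte drmjx llz kio pzwr ynt rcvk
Hunk 3: at line 3 remove [llz,kio] add [zivqk,nuucj,cil] -> 10 lines: cvyue jxrlh ijte drmjx zivqk nuucj cil pzwr ynt rcvk
Final line count: 10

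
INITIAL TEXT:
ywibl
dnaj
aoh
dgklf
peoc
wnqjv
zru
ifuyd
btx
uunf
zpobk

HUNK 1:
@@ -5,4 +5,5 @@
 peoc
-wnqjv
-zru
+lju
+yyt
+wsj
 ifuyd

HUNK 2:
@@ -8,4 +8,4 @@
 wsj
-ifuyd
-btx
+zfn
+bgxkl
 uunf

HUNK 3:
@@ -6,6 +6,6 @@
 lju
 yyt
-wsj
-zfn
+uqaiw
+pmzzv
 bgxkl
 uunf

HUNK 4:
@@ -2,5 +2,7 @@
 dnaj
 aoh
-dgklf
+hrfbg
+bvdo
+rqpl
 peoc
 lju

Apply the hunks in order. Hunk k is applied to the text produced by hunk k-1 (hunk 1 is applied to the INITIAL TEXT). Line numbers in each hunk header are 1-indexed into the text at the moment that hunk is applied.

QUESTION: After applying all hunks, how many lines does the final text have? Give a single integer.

Hunk 1: at line 5 remove [wnqjv,zru] add [lju,yyt,wsj] -> 12 lines: ywibl dnaj aoh dgklf peoc lju yyt wsj ifuyd btx uunf zpobk
Hunk 2: at line 8 remove [ifuyd,btx] add [zfn,bgxkl] -> 12 lines: ywibl dnaj aoh dgklf peoc lju yyt wsj zfn bgxkl uunf zpobk
Hunk 3: at line 6 remove [wsj,zfn] add [uqaiw,pmzzv] -> 12 lines: ywibl dnaj aoh dgklf peoc lju yyt uqaiw pmzzv bgxkl uunf zpobk
Hunk 4: at line 2 remove [dgklf] add [hrfbg,bvdo,rqpl] -> 14 lines: ywibl dnaj aoh hrfbg bvdo rqpl peoc lju yyt uqaiw pmzzv bgxkl uunf zpobk
Final line count: 14

Answer: 14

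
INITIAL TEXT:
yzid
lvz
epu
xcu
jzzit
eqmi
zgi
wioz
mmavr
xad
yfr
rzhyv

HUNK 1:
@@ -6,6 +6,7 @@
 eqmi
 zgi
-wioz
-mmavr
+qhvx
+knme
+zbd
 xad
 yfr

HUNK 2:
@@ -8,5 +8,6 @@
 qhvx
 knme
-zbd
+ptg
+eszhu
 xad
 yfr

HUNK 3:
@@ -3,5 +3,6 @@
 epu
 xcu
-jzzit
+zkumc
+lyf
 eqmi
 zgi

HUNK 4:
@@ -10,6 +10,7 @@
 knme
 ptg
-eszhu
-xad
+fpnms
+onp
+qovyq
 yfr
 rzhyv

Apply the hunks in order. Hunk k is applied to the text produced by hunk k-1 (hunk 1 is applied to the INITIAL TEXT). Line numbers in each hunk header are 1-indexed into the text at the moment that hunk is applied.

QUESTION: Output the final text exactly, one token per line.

Hunk 1: at line 6 remove [wioz,mmavr] add [qhvx,knme,zbd] -> 13 lines: yzid lvz epu xcu jzzit eqmi zgi qhvx knme zbd xad yfr rzhyv
Hunk 2: at line 8 remove [zbd] add [ptg,eszhu] -> 14 lines: yzid lvz epu xcu jzzit eqmi zgi qhvx knme ptg eszhu xad yfr rzhyv
Hunk 3: at line 3 remove [jzzit] add [zkumc,lyf] -> 15 lines: yzid lvz epu xcu zkumc lyf eqmi zgi qhvx knme ptg eszhu xad yfr rzhyv
Hunk 4: at line 10 remove [eszhu,xad] add [fpnms,onp,qovyq] -> 16 lines: yzid lvz epu xcu zkumc lyf eqmi zgi qhvx knme ptg fpnms onp qovyq yfr rzhyv

Answer: yzid
lvz
epu
xcu
zkumc
lyf
eqmi
zgi
qhvx
knme
ptg
fpnms
onp
qovyq
yfr
rzhyv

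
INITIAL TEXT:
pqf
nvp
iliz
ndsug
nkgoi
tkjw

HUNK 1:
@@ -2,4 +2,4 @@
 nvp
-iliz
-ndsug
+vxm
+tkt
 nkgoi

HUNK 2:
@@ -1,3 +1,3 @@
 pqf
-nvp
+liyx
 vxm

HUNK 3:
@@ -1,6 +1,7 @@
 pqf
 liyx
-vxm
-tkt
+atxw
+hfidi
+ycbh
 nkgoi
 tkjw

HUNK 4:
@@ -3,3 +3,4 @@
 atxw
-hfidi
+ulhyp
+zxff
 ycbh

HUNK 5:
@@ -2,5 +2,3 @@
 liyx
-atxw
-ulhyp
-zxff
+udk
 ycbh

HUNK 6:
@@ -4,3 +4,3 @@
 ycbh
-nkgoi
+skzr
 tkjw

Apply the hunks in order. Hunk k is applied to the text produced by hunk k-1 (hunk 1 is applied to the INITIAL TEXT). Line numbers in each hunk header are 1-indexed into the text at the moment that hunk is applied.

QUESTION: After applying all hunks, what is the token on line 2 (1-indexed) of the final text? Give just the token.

Answer: liyx

Derivation:
Hunk 1: at line 2 remove [iliz,ndsug] add [vxm,tkt] -> 6 lines: pqf nvp vxm tkt nkgoi tkjw
Hunk 2: at line 1 remove [nvp] add [liyx] -> 6 lines: pqf liyx vxm tkt nkgoi tkjw
Hunk 3: at line 1 remove [vxm,tkt] add [atxw,hfidi,ycbh] -> 7 lines: pqf liyx atxw hfidi ycbh nkgoi tkjw
Hunk 4: at line 3 remove [hfidi] add [ulhyp,zxff] -> 8 lines: pqf liyx atxw ulhyp zxff ycbh nkgoi tkjw
Hunk 5: at line 2 remove [atxw,ulhyp,zxff] add [udk] -> 6 lines: pqf liyx udk ycbh nkgoi tkjw
Hunk 6: at line 4 remove [nkgoi] add [skzr] -> 6 lines: pqf liyx udk ycbh skzr tkjw
Final line 2: liyx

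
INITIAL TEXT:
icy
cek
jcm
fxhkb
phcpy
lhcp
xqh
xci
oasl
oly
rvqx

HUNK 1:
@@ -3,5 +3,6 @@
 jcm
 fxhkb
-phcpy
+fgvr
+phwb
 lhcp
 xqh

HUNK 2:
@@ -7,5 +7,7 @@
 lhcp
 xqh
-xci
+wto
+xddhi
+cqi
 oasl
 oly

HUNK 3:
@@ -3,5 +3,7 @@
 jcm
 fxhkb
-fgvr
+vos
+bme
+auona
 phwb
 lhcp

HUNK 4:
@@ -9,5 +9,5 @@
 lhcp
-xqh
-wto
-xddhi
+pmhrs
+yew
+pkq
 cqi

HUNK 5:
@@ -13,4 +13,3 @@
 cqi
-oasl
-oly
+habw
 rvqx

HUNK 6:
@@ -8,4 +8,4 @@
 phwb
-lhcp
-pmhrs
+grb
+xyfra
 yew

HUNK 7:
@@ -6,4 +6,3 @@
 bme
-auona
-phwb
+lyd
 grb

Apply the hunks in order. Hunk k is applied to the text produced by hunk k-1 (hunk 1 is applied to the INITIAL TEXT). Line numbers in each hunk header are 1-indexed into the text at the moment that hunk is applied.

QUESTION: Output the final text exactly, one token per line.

Hunk 1: at line 3 remove [phcpy] add [fgvr,phwb] -> 12 lines: icy cek jcm fxhkb fgvr phwb lhcp xqh xci oasl oly rvqx
Hunk 2: at line 7 remove [xci] add [wto,xddhi,cqi] -> 14 lines: icy cek jcm fxhkb fgvr phwb lhcp xqh wto xddhi cqi oasl oly rvqx
Hunk 3: at line 3 remove [fgvr] add [vos,bme,auona] -> 16 lines: icy cek jcm fxhkb vos bme auona phwb lhcp xqh wto xddhi cqi oasl oly rvqx
Hunk 4: at line 9 remove [xqh,wto,xddhi] add [pmhrs,yew,pkq] -> 16 lines: icy cek jcm fxhkb vos bme auona phwb lhcp pmhrs yew pkq cqi oasl oly rvqx
Hunk 5: at line 13 remove [oasl,oly] add [habw] -> 15 lines: icy cek jcm fxhkb vos bme auona phwb lhcp pmhrs yew pkq cqi habw rvqx
Hunk 6: at line 8 remove [lhcp,pmhrs] add [grb,xyfra] -> 15 lines: icy cek jcm fxhkb vos bme auona phwb grb xyfra yew pkq cqi habw rvqx
Hunk 7: at line 6 remove [auona,phwb] add [lyd] -> 14 lines: icy cek jcm fxhkb vos bme lyd grb xyfra yew pkq cqi habw rvqx

Answer: icy
cek
jcm
fxhkb
vos
bme
lyd
grb
xyfra
yew
pkq
cqi
habw
rvqx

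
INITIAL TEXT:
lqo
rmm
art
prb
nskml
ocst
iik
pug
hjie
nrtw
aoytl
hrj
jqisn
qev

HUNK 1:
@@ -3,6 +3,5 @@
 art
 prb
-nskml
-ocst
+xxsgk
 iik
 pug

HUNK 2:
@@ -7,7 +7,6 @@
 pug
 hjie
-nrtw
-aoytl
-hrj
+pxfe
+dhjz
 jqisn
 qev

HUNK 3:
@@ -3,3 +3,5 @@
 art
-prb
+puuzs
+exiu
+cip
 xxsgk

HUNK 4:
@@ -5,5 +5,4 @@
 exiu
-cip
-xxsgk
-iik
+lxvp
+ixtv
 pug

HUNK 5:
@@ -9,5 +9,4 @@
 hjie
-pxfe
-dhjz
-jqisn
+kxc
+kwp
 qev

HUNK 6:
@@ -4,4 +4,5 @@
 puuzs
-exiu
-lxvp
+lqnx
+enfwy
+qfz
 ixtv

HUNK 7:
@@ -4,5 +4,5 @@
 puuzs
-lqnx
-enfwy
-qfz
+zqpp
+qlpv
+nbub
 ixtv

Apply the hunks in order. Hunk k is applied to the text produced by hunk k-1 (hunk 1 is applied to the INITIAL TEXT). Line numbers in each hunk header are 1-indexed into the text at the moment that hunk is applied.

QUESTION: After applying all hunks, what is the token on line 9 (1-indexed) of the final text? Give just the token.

Answer: pug

Derivation:
Hunk 1: at line 3 remove [nskml,ocst] add [xxsgk] -> 13 lines: lqo rmm art prb xxsgk iik pug hjie nrtw aoytl hrj jqisn qev
Hunk 2: at line 7 remove [nrtw,aoytl,hrj] add [pxfe,dhjz] -> 12 lines: lqo rmm art prb xxsgk iik pug hjie pxfe dhjz jqisn qev
Hunk 3: at line 3 remove [prb] add [puuzs,exiu,cip] -> 14 lines: lqo rmm art puuzs exiu cip xxsgk iik pug hjie pxfe dhjz jqisn qev
Hunk 4: at line 5 remove [cip,xxsgk,iik] add [lxvp,ixtv] -> 13 lines: lqo rmm art puuzs exiu lxvp ixtv pug hjie pxfe dhjz jqisn qev
Hunk 5: at line 9 remove [pxfe,dhjz,jqisn] add [kxc,kwp] -> 12 lines: lqo rmm art puuzs exiu lxvp ixtv pug hjie kxc kwp qev
Hunk 6: at line 4 remove [exiu,lxvp] add [lqnx,enfwy,qfz] -> 13 lines: lqo rmm art puuzs lqnx enfwy qfz ixtv pug hjie kxc kwp qev
Hunk 7: at line 4 remove [lqnx,enfwy,qfz] add [zqpp,qlpv,nbub] -> 13 lines: lqo rmm art puuzs zqpp qlpv nbub ixtv pug hjie kxc kwp qev
Final line 9: pug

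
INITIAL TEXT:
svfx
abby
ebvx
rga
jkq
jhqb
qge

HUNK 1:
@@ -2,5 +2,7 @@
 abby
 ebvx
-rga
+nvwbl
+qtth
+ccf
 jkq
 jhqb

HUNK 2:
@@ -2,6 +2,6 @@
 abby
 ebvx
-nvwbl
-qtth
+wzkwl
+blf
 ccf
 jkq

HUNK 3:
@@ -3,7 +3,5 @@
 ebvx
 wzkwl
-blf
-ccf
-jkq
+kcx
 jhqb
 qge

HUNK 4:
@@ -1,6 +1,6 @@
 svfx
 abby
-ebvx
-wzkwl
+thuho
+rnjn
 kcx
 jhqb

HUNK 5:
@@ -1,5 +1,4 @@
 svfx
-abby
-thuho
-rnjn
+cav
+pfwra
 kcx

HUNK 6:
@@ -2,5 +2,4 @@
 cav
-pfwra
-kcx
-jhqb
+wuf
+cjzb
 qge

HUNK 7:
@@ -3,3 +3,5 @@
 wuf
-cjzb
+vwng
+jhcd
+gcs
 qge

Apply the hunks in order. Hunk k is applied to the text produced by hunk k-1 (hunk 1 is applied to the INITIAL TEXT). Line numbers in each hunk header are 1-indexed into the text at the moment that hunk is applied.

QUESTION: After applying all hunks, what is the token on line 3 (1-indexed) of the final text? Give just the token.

Hunk 1: at line 2 remove [rga] add [nvwbl,qtth,ccf] -> 9 lines: svfx abby ebvx nvwbl qtth ccf jkq jhqb qge
Hunk 2: at line 2 remove [nvwbl,qtth] add [wzkwl,blf] -> 9 lines: svfx abby ebvx wzkwl blf ccf jkq jhqb qge
Hunk 3: at line 3 remove [blf,ccf,jkq] add [kcx] -> 7 lines: svfx abby ebvx wzkwl kcx jhqb qge
Hunk 4: at line 1 remove [ebvx,wzkwl] add [thuho,rnjn] -> 7 lines: svfx abby thuho rnjn kcx jhqb qge
Hunk 5: at line 1 remove [abby,thuho,rnjn] add [cav,pfwra] -> 6 lines: svfx cav pfwra kcx jhqb qge
Hunk 6: at line 2 remove [pfwra,kcx,jhqb] add [wuf,cjzb] -> 5 lines: svfx cav wuf cjzb qge
Hunk 7: at line 3 remove [cjzb] add [vwng,jhcd,gcs] -> 7 lines: svfx cav wuf vwng jhcd gcs qge
Final line 3: wuf

Answer: wuf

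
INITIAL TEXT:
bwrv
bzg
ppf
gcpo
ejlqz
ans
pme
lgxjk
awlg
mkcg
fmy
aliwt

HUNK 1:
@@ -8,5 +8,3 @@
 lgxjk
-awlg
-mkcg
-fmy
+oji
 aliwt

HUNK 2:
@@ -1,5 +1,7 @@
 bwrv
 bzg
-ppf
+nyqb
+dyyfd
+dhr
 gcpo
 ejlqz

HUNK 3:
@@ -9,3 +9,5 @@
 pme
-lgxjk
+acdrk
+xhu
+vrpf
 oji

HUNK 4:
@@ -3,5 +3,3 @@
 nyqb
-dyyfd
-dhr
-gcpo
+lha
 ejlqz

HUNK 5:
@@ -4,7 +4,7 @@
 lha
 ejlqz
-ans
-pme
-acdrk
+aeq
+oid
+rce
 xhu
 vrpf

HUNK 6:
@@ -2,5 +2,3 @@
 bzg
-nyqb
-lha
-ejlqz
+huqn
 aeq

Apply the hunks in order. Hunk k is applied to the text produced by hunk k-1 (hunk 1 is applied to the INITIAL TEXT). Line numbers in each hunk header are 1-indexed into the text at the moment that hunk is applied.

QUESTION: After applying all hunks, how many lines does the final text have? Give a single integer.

Answer: 10

Derivation:
Hunk 1: at line 8 remove [awlg,mkcg,fmy] add [oji] -> 10 lines: bwrv bzg ppf gcpo ejlqz ans pme lgxjk oji aliwt
Hunk 2: at line 1 remove [ppf] add [nyqb,dyyfd,dhr] -> 12 lines: bwrv bzg nyqb dyyfd dhr gcpo ejlqz ans pme lgxjk oji aliwt
Hunk 3: at line 9 remove [lgxjk] add [acdrk,xhu,vrpf] -> 14 lines: bwrv bzg nyqb dyyfd dhr gcpo ejlqz ans pme acdrk xhu vrpf oji aliwt
Hunk 4: at line 3 remove [dyyfd,dhr,gcpo] add [lha] -> 12 lines: bwrv bzg nyqb lha ejlqz ans pme acdrk xhu vrpf oji aliwt
Hunk 5: at line 4 remove [ans,pme,acdrk] add [aeq,oid,rce] -> 12 lines: bwrv bzg nyqb lha ejlqz aeq oid rce xhu vrpf oji aliwt
Hunk 6: at line 2 remove [nyqb,lha,ejlqz] add [huqn] -> 10 lines: bwrv bzg huqn aeq oid rce xhu vrpf oji aliwt
Final line count: 10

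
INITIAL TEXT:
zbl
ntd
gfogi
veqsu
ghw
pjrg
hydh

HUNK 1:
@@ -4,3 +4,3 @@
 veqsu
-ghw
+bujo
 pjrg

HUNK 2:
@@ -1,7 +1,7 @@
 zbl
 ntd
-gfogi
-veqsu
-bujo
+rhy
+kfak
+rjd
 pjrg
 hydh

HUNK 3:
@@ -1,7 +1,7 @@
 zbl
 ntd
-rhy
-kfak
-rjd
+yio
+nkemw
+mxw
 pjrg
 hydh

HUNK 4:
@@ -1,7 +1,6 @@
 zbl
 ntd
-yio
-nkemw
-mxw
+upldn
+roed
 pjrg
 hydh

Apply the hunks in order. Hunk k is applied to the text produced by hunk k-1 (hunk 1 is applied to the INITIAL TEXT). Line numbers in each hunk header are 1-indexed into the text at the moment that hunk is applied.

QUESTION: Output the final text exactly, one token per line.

Hunk 1: at line 4 remove [ghw] add [bujo] -> 7 lines: zbl ntd gfogi veqsu bujo pjrg hydh
Hunk 2: at line 1 remove [gfogi,veqsu,bujo] add [rhy,kfak,rjd] -> 7 lines: zbl ntd rhy kfak rjd pjrg hydh
Hunk 3: at line 1 remove [rhy,kfak,rjd] add [yio,nkemw,mxw] -> 7 lines: zbl ntd yio nkemw mxw pjrg hydh
Hunk 4: at line 1 remove [yio,nkemw,mxw] add [upldn,roed] -> 6 lines: zbl ntd upldn roed pjrg hydh

Answer: zbl
ntd
upldn
roed
pjrg
hydh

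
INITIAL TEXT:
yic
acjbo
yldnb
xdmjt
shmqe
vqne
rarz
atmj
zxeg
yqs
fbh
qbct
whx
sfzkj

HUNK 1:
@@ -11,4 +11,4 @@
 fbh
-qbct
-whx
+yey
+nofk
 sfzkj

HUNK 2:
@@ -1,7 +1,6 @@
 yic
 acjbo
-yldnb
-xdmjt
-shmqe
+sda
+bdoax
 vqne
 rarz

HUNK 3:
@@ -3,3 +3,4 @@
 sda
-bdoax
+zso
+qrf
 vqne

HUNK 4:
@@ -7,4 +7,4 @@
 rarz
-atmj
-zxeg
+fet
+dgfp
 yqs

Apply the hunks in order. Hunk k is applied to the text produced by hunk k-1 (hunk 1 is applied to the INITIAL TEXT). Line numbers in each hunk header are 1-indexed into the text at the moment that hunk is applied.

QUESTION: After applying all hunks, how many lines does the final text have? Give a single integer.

Answer: 14

Derivation:
Hunk 1: at line 11 remove [qbct,whx] add [yey,nofk] -> 14 lines: yic acjbo yldnb xdmjt shmqe vqne rarz atmj zxeg yqs fbh yey nofk sfzkj
Hunk 2: at line 1 remove [yldnb,xdmjt,shmqe] add [sda,bdoax] -> 13 lines: yic acjbo sda bdoax vqne rarz atmj zxeg yqs fbh yey nofk sfzkj
Hunk 3: at line 3 remove [bdoax] add [zso,qrf] -> 14 lines: yic acjbo sda zso qrf vqne rarz atmj zxeg yqs fbh yey nofk sfzkj
Hunk 4: at line 7 remove [atmj,zxeg] add [fet,dgfp] -> 14 lines: yic acjbo sda zso qrf vqne rarz fet dgfp yqs fbh yey nofk sfzkj
Final line count: 14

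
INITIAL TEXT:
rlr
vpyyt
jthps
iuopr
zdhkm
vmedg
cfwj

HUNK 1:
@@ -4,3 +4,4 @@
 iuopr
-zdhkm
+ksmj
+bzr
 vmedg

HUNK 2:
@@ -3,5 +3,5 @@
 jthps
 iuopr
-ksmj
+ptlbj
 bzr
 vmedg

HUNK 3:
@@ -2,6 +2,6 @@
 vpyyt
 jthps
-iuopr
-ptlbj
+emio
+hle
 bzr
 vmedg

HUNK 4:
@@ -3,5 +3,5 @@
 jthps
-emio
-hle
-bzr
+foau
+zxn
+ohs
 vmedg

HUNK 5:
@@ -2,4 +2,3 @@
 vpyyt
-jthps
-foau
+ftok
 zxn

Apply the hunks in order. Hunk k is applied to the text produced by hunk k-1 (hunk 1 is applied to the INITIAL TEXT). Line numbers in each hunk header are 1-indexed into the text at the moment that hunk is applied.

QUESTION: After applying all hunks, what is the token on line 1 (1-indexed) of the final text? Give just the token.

Answer: rlr

Derivation:
Hunk 1: at line 4 remove [zdhkm] add [ksmj,bzr] -> 8 lines: rlr vpyyt jthps iuopr ksmj bzr vmedg cfwj
Hunk 2: at line 3 remove [ksmj] add [ptlbj] -> 8 lines: rlr vpyyt jthps iuopr ptlbj bzr vmedg cfwj
Hunk 3: at line 2 remove [iuopr,ptlbj] add [emio,hle] -> 8 lines: rlr vpyyt jthps emio hle bzr vmedg cfwj
Hunk 4: at line 3 remove [emio,hle,bzr] add [foau,zxn,ohs] -> 8 lines: rlr vpyyt jthps foau zxn ohs vmedg cfwj
Hunk 5: at line 2 remove [jthps,foau] add [ftok] -> 7 lines: rlr vpyyt ftok zxn ohs vmedg cfwj
Final line 1: rlr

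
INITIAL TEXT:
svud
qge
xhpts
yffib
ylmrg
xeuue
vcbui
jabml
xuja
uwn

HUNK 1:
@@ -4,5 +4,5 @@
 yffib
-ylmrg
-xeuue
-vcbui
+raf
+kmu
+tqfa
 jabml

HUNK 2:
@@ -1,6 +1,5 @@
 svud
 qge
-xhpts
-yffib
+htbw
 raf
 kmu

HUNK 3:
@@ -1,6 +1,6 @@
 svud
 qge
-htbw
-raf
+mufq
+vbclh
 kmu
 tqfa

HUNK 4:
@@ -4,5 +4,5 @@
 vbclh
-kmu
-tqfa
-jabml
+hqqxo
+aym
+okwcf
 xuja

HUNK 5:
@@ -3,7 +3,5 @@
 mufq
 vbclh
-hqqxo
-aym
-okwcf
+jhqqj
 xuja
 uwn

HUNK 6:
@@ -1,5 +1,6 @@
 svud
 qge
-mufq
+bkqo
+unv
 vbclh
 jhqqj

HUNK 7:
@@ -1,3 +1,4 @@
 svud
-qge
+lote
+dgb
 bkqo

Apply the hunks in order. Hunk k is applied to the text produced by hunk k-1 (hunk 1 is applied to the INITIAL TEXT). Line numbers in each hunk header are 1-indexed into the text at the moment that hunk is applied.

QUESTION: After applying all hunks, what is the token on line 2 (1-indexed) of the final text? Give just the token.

Hunk 1: at line 4 remove [ylmrg,xeuue,vcbui] add [raf,kmu,tqfa] -> 10 lines: svud qge xhpts yffib raf kmu tqfa jabml xuja uwn
Hunk 2: at line 1 remove [xhpts,yffib] add [htbw] -> 9 lines: svud qge htbw raf kmu tqfa jabml xuja uwn
Hunk 3: at line 1 remove [htbw,raf] add [mufq,vbclh] -> 9 lines: svud qge mufq vbclh kmu tqfa jabml xuja uwn
Hunk 4: at line 4 remove [kmu,tqfa,jabml] add [hqqxo,aym,okwcf] -> 9 lines: svud qge mufq vbclh hqqxo aym okwcf xuja uwn
Hunk 5: at line 3 remove [hqqxo,aym,okwcf] add [jhqqj] -> 7 lines: svud qge mufq vbclh jhqqj xuja uwn
Hunk 6: at line 1 remove [mufq] add [bkqo,unv] -> 8 lines: svud qge bkqo unv vbclh jhqqj xuja uwn
Hunk 7: at line 1 remove [qge] add [lote,dgb] -> 9 lines: svud lote dgb bkqo unv vbclh jhqqj xuja uwn
Final line 2: lote

Answer: lote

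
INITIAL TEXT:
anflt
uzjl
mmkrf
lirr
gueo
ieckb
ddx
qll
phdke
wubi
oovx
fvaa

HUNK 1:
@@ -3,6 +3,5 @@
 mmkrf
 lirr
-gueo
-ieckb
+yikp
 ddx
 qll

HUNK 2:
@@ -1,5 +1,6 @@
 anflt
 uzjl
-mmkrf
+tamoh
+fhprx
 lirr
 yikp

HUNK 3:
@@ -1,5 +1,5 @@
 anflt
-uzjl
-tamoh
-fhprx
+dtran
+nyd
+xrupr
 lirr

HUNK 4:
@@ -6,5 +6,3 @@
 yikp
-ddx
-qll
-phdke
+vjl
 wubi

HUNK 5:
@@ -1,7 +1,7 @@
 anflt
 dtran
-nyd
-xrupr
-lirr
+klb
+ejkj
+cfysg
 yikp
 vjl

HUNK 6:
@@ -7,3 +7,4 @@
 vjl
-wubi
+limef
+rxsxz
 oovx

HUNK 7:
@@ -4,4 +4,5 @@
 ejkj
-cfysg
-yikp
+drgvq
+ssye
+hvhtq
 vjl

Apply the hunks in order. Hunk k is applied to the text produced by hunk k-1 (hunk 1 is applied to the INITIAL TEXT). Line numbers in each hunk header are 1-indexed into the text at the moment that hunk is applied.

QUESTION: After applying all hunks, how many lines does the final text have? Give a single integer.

Hunk 1: at line 3 remove [gueo,ieckb] add [yikp] -> 11 lines: anflt uzjl mmkrf lirr yikp ddx qll phdke wubi oovx fvaa
Hunk 2: at line 1 remove [mmkrf] add [tamoh,fhprx] -> 12 lines: anflt uzjl tamoh fhprx lirr yikp ddx qll phdke wubi oovx fvaa
Hunk 3: at line 1 remove [uzjl,tamoh,fhprx] add [dtran,nyd,xrupr] -> 12 lines: anflt dtran nyd xrupr lirr yikp ddx qll phdke wubi oovx fvaa
Hunk 4: at line 6 remove [ddx,qll,phdke] add [vjl] -> 10 lines: anflt dtran nyd xrupr lirr yikp vjl wubi oovx fvaa
Hunk 5: at line 1 remove [nyd,xrupr,lirr] add [klb,ejkj,cfysg] -> 10 lines: anflt dtran klb ejkj cfysg yikp vjl wubi oovx fvaa
Hunk 6: at line 7 remove [wubi] add [limef,rxsxz] -> 11 lines: anflt dtran klb ejkj cfysg yikp vjl limef rxsxz oovx fvaa
Hunk 7: at line 4 remove [cfysg,yikp] add [drgvq,ssye,hvhtq] -> 12 lines: anflt dtran klb ejkj drgvq ssye hvhtq vjl limef rxsxz oovx fvaa
Final line count: 12

Answer: 12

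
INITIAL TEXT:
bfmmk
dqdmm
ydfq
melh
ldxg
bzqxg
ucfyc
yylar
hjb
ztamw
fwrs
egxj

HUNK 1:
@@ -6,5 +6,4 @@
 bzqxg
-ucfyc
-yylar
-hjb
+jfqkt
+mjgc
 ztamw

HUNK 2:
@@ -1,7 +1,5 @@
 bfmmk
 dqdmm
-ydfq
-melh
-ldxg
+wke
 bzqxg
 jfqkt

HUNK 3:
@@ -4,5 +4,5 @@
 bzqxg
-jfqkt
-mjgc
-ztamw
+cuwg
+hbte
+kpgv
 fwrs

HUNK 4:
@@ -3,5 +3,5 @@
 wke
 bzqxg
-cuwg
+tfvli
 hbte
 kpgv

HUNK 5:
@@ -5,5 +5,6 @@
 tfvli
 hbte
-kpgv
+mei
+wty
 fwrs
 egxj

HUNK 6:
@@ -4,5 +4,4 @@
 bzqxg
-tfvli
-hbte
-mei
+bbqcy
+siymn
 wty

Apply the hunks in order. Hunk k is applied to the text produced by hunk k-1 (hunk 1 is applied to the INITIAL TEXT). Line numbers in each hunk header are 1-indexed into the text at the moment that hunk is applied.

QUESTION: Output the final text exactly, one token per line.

Answer: bfmmk
dqdmm
wke
bzqxg
bbqcy
siymn
wty
fwrs
egxj

Derivation:
Hunk 1: at line 6 remove [ucfyc,yylar,hjb] add [jfqkt,mjgc] -> 11 lines: bfmmk dqdmm ydfq melh ldxg bzqxg jfqkt mjgc ztamw fwrs egxj
Hunk 2: at line 1 remove [ydfq,melh,ldxg] add [wke] -> 9 lines: bfmmk dqdmm wke bzqxg jfqkt mjgc ztamw fwrs egxj
Hunk 3: at line 4 remove [jfqkt,mjgc,ztamw] add [cuwg,hbte,kpgv] -> 9 lines: bfmmk dqdmm wke bzqxg cuwg hbte kpgv fwrs egxj
Hunk 4: at line 3 remove [cuwg] add [tfvli] -> 9 lines: bfmmk dqdmm wke bzqxg tfvli hbte kpgv fwrs egxj
Hunk 5: at line 5 remove [kpgv] add [mei,wty] -> 10 lines: bfmmk dqdmm wke bzqxg tfvli hbte mei wty fwrs egxj
Hunk 6: at line 4 remove [tfvli,hbte,mei] add [bbqcy,siymn] -> 9 lines: bfmmk dqdmm wke bzqxg bbqcy siymn wty fwrs egxj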